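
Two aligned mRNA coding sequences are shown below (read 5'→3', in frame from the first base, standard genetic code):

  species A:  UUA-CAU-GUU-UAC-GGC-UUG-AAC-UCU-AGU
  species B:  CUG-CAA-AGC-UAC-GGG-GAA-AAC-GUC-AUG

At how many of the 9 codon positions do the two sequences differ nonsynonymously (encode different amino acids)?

Codon 1: UUA Leu / CUG Leu — synonymous.
Codon 2: CAU His / CAA Gln — nonsynonymous.
Codon 3: GUU Val / AGC Ser — nonsynonymous.
Codon 4: UAC Tyr / UAC Tyr — identical.
Codon 5: GGC Gly / GGG Gly — synonymous.
Codon 6: UUG Leu / GAA Glu — nonsynonymous.
Codon 7: AAC Asn / AAC Asn — identical.
Codon 8: UCU Ser / GUC Val — nonsynonymous.
Codon 9: AGU Ser / AUG Met — nonsynonymous.
Nonsynonymous differences: 5.

5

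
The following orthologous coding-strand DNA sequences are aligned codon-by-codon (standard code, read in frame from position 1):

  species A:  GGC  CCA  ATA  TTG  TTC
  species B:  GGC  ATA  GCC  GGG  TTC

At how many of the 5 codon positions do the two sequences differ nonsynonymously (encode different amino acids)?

Codon 1: GGC Gly / GGC Gly — identical.
Codon 2: CCA Pro / ATA Ile — nonsynonymous.
Codon 3: ATA Ile / GCC Ala — nonsynonymous.
Codon 4: TTG Leu / GGG Gly — nonsynonymous.
Codon 5: TTC Phe / TTC Phe — identical.
Nonsynonymous differences: 3.

3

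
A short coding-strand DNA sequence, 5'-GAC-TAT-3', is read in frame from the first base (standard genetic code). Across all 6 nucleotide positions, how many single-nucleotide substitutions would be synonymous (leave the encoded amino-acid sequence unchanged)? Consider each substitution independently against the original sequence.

Codon 1 (GAC, Asp): 1 synonymous substitution.
Codon 2 (TAT, Tyr): 1 synonymous substitution.
Total: 1 + 1 = 2.

2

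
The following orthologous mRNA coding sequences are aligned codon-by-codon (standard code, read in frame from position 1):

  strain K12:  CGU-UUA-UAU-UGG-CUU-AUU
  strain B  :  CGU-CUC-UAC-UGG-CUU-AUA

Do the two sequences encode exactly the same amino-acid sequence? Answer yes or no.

yes

Codon 1: CGU Arg / CGU Arg — identical.
Codon 2: UUA Leu / CUC Leu — synonymous.
Codon 3: UAU Tyr / UAC Tyr — synonymous.
Codon 4: UGG Trp / UGG Trp — identical.
Codon 5: CUU Leu / CUU Leu — identical.
Codon 6: AUU Ile / AUA Ile — synonymous.
Nonsynonymous differences: 0 → same protein.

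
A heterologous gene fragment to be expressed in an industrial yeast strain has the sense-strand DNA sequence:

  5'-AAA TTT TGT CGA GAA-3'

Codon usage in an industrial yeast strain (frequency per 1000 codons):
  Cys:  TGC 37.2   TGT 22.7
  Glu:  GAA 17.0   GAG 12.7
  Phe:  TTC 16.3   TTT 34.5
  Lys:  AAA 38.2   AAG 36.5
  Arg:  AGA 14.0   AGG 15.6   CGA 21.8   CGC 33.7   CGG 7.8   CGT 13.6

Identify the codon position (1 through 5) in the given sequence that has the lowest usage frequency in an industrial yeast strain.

Codon 1 AAA (Lys): 38.2 per 1000.
Codon 2 TTT (Phe): 34.5 per 1000.
Codon 3 TGT (Cys): 22.7 per 1000.
Codon 4 CGA (Arg): 21.8 per 1000.
Codon 5 GAA (Glu): 17.0 per 1000.
Lowest frequency is 17.0 at codon 5.

5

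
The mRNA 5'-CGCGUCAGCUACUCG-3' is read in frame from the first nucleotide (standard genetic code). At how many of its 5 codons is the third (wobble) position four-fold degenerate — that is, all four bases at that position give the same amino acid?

Codon 1 CGC (Arg): third position 4-fold.
Codon 2 GUC (Val): third position 4-fold.
Codon 3 AGC (Ser): third position 2-fold.
Codon 4 UAC (Tyr): third position 2-fold.
Codon 5 UCG (Ser): third position 4-fold.
Four-fold degenerate third positions: 3.

3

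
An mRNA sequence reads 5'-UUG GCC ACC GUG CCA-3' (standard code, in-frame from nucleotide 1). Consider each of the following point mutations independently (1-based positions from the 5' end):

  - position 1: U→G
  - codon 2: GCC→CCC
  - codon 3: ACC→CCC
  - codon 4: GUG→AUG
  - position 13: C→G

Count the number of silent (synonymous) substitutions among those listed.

Codon 1: UUG (Leu) → GUG (Val) — missense.
Codon 2: GCC (Ala) → CCC (Pro) — missense.
Codon 3: ACC (Thr) → CCC (Pro) — missense.
Codon 4: GUG (Val) → AUG (Met) — missense.
Codon 5: CCA (Pro) → GCA (Ala) — missense.
Synonymous: 0 of 5.

0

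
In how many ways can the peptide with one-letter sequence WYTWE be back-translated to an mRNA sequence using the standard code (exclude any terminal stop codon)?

Trp: 1 codon.
Tyr: 2 codons.
Thr: 4 codons.
Trp: 1 codon.
Glu: 2 codons.
1 × 2 × 4 × 1 × 2 = 16.

16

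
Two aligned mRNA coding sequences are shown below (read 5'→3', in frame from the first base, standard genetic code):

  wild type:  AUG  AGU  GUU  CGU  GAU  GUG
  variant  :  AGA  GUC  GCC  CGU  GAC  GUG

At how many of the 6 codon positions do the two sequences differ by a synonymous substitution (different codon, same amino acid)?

1

Codon 1: AUG Met / AGA Arg — nonsynonymous.
Codon 2: AGU Ser / GUC Val — nonsynonymous.
Codon 3: GUU Val / GCC Ala — nonsynonymous.
Codon 4: CGU Arg / CGU Arg — identical.
Codon 5: GAU Asp / GAC Asp — synonymous.
Codon 6: GUG Val / GUG Val — identical.
Synonymous differences: 1.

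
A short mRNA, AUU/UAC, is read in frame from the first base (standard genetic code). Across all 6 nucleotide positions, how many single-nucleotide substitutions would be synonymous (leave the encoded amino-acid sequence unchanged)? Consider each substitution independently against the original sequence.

Codon 1 (AUU, Ile): 2 synonymous substitutions.
Codon 2 (UAC, Tyr): 1 synonymous substitution.
Total: 2 + 1 = 3.

3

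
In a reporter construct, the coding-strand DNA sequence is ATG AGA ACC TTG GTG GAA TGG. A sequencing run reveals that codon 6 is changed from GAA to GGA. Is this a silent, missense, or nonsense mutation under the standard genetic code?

Position 17 falls in codon 6: GAA → Glu.
After the substitution the codon is GGA → Gly.
Glu ≠ Gly, so this is a missense mutation.

missense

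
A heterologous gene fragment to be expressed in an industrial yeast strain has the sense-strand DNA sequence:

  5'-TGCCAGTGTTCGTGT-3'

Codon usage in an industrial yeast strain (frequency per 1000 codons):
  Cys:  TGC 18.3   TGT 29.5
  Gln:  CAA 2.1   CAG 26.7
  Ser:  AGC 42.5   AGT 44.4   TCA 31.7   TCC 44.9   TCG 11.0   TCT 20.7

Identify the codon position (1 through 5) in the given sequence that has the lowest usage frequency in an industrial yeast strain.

Codon 1 TGC (Cys): 18.3 per 1000.
Codon 2 CAG (Gln): 26.7 per 1000.
Codon 3 TGT (Cys): 29.5 per 1000.
Codon 4 TCG (Ser): 11.0 per 1000.
Codon 5 TGT (Cys): 29.5 per 1000.
Lowest frequency is 11.0 at codon 4.

4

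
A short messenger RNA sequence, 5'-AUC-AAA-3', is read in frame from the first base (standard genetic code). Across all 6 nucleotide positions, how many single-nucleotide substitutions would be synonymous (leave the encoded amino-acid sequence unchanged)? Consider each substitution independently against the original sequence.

Codon 1 (AUC, Ile): 2 synonymous substitutions.
Codon 2 (AAA, Lys): 1 synonymous substitution.
Total: 2 + 1 = 3.

3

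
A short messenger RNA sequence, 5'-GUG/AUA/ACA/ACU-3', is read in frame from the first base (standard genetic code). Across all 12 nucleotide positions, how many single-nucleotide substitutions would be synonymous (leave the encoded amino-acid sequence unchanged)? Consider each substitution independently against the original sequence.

11

Codon 1 (GUG, Val): 3 synonymous substitutions.
Codon 2 (AUA, Ile): 2 synonymous substitutions.
Codon 3 (ACA, Thr): 3 synonymous substitutions.
Codon 4 (ACU, Thr): 3 synonymous substitutions.
Total: 3 + 2 + 3 + 3 = 11.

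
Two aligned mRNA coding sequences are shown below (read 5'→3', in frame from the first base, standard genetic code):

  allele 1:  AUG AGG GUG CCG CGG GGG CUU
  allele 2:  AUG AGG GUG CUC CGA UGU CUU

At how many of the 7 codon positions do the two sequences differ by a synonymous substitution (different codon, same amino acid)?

1

Codon 1: AUG Met / AUG Met — identical.
Codon 2: AGG Arg / AGG Arg — identical.
Codon 3: GUG Val / GUG Val — identical.
Codon 4: CCG Pro / CUC Leu — nonsynonymous.
Codon 5: CGG Arg / CGA Arg — synonymous.
Codon 6: GGG Gly / UGU Cys — nonsynonymous.
Codon 7: CUU Leu / CUU Leu — identical.
Synonymous differences: 1.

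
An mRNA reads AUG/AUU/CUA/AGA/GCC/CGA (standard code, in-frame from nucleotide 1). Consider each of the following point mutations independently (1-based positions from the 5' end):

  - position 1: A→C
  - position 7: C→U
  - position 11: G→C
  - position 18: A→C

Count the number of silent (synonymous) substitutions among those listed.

Codon 1: AUG (Met) → CUG (Leu) — missense.
Codon 3: CUA (Leu) → UUA (Leu) — synonymous.
Codon 4: AGA (Arg) → ACA (Thr) — missense.
Codon 6: CGA (Arg) → CGC (Arg) — synonymous.
Synonymous: 2 of 4.

2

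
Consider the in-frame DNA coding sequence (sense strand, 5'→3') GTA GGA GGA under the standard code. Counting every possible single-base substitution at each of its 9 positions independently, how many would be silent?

9

Codon 1 (GTA, Val): 3 synonymous substitutions.
Codon 2 (GGA, Gly): 3 synonymous substitutions.
Codon 3 (GGA, Gly): 3 synonymous substitutions.
Total: 3 + 3 + 3 = 9.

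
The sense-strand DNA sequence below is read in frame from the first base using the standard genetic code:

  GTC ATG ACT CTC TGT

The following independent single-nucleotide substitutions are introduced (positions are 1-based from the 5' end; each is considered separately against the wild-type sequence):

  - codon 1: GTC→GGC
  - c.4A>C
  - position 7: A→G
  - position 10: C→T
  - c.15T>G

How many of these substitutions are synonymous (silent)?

0

Codon 1: GTC (Val) → GGC (Gly) — missense.
Codon 2: ATG (Met) → CTG (Leu) — missense.
Codon 3: ACT (Thr) → GCT (Ala) — missense.
Codon 4: CTC (Leu) → TTC (Phe) — missense.
Codon 5: TGT (Cys) → TGG (Trp) — missense.
Synonymous: 0 of 5.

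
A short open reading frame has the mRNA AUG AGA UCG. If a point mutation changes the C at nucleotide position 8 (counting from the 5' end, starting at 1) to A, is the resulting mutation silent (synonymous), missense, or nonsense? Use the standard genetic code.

nonsense

Position 8 falls in codon 3: UCG → Ser.
After the substitution the codon is UAG → Stop.
The new codon is a stop codon, so this is a nonsense mutation.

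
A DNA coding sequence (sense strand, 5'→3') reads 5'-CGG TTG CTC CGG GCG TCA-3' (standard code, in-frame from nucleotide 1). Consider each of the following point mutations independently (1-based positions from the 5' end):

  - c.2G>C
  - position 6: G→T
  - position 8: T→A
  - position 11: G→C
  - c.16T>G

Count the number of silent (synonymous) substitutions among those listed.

Codon 1: CGG (Arg) → CCG (Pro) — missense.
Codon 2: TTG (Leu) → TTT (Phe) — missense.
Codon 3: CTC (Leu) → CAC (His) — missense.
Codon 4: CGG (Arg) → CCG (Pro) — missense.
Codon 6: TCA (Ser) → GCA (Ala) — missense.
Synonymous: 0 of 5.

0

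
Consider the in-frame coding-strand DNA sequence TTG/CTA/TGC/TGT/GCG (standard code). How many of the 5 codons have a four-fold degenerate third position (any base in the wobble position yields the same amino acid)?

2

Codon 1 TTG (Leu): third position 2-fold.
Codon 2 CTA (Leu): third position 4-fold.
Codon 3 TGC (Cys): third position 2-fold.
Codon 4 TGT (Cys): third position 2-fold.
Codon 5 GCG (Ala): third position 4-fold.
Four-fold degenerate third positions: 2.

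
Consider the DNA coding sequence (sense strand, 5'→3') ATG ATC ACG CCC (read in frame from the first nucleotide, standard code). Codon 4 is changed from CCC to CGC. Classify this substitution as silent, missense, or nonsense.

Position 11 falls in codon 4: CCC → Pro.
After the substitution the codon is CGC → Arg.
Pro ≠ Arg, so this is a missense mutation.

missense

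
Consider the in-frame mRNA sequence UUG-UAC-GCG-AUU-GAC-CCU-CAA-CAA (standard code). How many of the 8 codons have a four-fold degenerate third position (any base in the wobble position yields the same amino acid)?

2

Codon 1 UUG (Leu): third position 2-fold.
Codon 2 UAC (Tyr): third position 2-fold.
Codon 3 GCG (Ala): third position 4-fold.
Codon 4 AUU (Ile): third position 3-fold.
Codon 5 GAC (Asp): third position 2-fold.
Codon 6 CCU (Pro): third position 4-fold.
Codon 7 CAA (Gln): third position 2-fold.
Codon 8 CAA (Gln): third position 2-fold.
Four-fold degenerate third positions: 2.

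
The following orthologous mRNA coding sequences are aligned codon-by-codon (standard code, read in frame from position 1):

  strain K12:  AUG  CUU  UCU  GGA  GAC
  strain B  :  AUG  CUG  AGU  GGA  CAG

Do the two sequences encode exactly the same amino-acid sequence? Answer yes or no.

Codon 1: AUG Met / AUG Met — identical.
Codon 2: CUU Leu / CUG Leu — synonymous.
Codon 3: UCU Ser / AGU Ser — synonymous.
Codon 4: GGA Gly / GGA Gly — identical.
Codon 5: GAC Asp / CAG Gln — nonsynonymous.
Nonsynonymous differences: 1 → different protein.

no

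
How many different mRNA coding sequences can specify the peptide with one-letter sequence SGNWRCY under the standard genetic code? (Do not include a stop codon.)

1152

Ser: 6 codons.
Gly: 4 codons.
Asn: 2 codons.
Trp: 1 codon.
Arg: 6 codons.
Cys: 2 codons.
Tyr: 2 codons.
6 × 4 × 2 × 1 × 6 × 2 × 2 = 1152.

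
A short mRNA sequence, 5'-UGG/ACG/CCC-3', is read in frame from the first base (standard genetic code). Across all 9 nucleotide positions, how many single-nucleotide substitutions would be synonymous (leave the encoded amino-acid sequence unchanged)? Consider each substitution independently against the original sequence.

Codon 1 (UGG, Trp): 0 synonymous substitutions.
Codon 2 (ACG, Thr): 3 synonymous substitutions.
Codon 3 (CCC, Pro): 3 synonymous substitutions.
Total: 0 + 3 + 3 = 6.

6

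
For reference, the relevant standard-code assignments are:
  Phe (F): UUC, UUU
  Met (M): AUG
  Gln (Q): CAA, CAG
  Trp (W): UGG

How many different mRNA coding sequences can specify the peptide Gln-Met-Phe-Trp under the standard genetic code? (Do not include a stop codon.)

Gln: 2 codons.
Met: 1 codon.
Phe: 2 codons.
Trp: 1 codon.
2 × 1 × 2 × 1 = 4.

4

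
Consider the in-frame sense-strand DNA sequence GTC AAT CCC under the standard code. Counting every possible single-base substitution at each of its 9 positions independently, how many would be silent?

7

Codon 1 (GTC, Val): 3 synonymous substitutions.
Codon 2 (AAT, Asn): 1 synonymous substitution.
Codon 3 (CCC, Pro): 3 synonymous substitutions.
Total: 3 + 1 + 3 = 7.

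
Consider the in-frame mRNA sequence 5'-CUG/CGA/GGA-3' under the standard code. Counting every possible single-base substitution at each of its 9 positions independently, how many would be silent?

Codon 1 (CUG, Leu): 4 synonymous substitutions.
Codon 2 (CGA, Arg): 4 synonymous substitutions.
Codon 3 (GGA, Gly): 3 synonymous substitutions.
Total: 4 + 4 + 3 = 11.

11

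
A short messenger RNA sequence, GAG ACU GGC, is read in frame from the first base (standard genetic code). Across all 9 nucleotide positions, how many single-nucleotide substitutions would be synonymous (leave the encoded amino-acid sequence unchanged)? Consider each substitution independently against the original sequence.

7

Codon 1 (GAG, Glu): 1 synonymous substitution.
Codon 2 (ACU, Thr): 3 synonymous substitutions.
Codon 3 (GGC, Gly): 3 synonymous substitutions.
Total: 1 + 3 + 3 = 7.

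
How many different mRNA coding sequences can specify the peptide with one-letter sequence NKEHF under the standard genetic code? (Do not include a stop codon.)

Asn: 2 codons.
Lys: 2 codons.
Glu: 2 codons.
His: 2 codons.
Phe: 2 codons.
2 × 2 × 2 × 2 × 2 = 32.

32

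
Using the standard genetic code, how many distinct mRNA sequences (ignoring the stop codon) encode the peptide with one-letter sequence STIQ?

Ser: 6 codons.
Thr: 4 codons.
Ile: 3 codons.
Gln: 2 codons.
6 × 4 × 3 × 2 = 144.

144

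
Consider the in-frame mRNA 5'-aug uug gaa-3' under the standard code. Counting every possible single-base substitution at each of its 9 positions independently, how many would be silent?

Codon 1 (AUG, Met): 0 synonymous substitutions.
Codon 2 (UUG, Leu): 2 synonymous substitutions.
Codon 3 (GAA, Glu): 1 synonymous substitution.
Total: 0 + 2 + 1 = 3.

3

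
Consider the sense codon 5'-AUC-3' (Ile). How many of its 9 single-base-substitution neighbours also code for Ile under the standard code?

Position 1: none → 0 synonymous.
Position 2: none → 0 synonymous.
Position 3: AUU, AUA → 2 synonymous.
Total: 0 + 0 + 2 = 2.

2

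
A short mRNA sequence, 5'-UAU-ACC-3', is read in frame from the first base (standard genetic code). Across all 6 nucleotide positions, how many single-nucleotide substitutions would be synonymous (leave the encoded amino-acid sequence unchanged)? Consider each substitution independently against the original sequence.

Codon 1 (UAU, Tyr): 1 synonymous substitution.
Codon 2 (ACC, Thr): 3 synonymous substitutions.
Total: 1 + 3 = 4.

4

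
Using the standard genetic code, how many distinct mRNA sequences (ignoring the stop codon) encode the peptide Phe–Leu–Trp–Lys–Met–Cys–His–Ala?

384

Phe: 2 codons.
Leu: 6 codons.
Trp: 1 codon.
Lys: 2 codons.
Met: 1 codon.
Cys: 2 codons.
His: 2 codons.
Ala: 4 codons.
2 × 6 × 1 × 2 × 1 × 2 × 2 × 4 = 384.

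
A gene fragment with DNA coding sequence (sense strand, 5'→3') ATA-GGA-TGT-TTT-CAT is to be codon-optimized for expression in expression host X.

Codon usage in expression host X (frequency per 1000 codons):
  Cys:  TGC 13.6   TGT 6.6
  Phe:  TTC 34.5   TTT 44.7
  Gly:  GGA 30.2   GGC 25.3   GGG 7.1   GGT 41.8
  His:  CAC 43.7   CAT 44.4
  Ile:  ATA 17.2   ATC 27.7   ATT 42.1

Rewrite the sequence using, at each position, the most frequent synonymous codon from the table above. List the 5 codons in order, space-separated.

ATT GGT TGC TTT CAT

Codon 1 (Ile): best is ATT at 42.1.
Codon 2 (Gly): best is GGT at 41.8.
Codon 3 (Cys): best is TGC at 13.6.
Codon 4 (Phe): best is TTT at 44.7.
Codon 5 (His): best is CAT at 44.4.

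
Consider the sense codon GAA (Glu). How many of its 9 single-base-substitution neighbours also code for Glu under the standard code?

Position 1: none → 0 synonymous.
Position 2: none → 0 synonymous.
Position 3: GAG → 1 synonymous.
Total: 0 + 0 + 1 = 1.

1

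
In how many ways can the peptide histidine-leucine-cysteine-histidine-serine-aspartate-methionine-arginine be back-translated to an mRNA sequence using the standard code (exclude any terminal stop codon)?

His: 2 codons.
Leu: 6 codons.
Cys: 2 codons.
His: 2 codons.
Ser: 6 codons.
Asp: 2 codons.
Met: 1 codon.
Arg: 6 codons.
2 × 6 × 2 × 2 × 6 × 2 × 1 × 6 = 3456.

3456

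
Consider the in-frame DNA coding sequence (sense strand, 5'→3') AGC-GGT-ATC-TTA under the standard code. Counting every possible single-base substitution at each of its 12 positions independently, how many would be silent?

Codon 1 (AGC, Ser): 1 synonymous substitution.
Codon 2 (GGT, Gly): 3 synonymous substitutions.
Codon 3 (ATC, Ile): 2 synonymous substitutions.
Codon 4 (TTA, Leu): 2 synonymous substitutions.
Total: 1 + 3 + 2 + 2 = 8.

8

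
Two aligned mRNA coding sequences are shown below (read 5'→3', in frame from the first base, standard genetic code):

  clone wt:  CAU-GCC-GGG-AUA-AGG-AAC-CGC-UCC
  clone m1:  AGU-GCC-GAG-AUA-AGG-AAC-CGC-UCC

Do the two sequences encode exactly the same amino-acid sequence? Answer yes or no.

Codon 1: CAU His / AGU Ser — nonsynonymous.
Codon 2: GCC Ala / GCC Ala — identical.
Codon 3: GGG Gly / GAG Glu — nonsynonymous.
Codon 4: AUA Ile / AUA Ile — identical.
Codon 5: AGG Arg / AGG Arg — identical.
Codon 6: AAC Asn / AAC Asn — identical.
Codon 7: CGC Arg / CGC Arg — identical.
Codon 8: UCC Ser / UCC Ser — identical.
Nonsynonymous differences: 2 → different protein.

no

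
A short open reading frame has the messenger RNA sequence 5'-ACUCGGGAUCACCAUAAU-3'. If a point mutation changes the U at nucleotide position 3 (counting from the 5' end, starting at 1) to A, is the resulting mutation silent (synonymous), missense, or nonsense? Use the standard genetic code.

silent

Position 3 falls in codon 1: ACU → Thr.
After the substitution the codon is ACA → Thr.
Both encode Thr, so the change is synonymous.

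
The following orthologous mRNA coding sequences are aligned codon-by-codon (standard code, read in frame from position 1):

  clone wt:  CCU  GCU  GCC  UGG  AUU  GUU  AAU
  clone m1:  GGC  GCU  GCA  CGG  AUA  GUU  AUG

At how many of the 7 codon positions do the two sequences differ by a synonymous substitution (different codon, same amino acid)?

Codon 1: CCU Pro / GGC Gly — nonsynonymous.
Codon 2: GCU Ala / GCU Ala — identical.
Codon 3: GCC Ala / GCA Ala — synonymous.
Codon 4: UGG Trp / CGG Arg — nonsynonymous.
Codon 5: AUU Ile / AUA Ile — synonymous.
Codon 6: GUU Val / GUU Val — identical.
Codon 7: AAU Asn / AUG Met — nonsynonymous.
Synonymous differences: 2.

2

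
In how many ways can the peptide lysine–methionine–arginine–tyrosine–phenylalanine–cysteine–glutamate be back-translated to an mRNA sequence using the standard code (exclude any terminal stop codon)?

Lys: 2 codons.
Met: 1 codon.
Arg: 6 codons.
Tyr: 2 codons.
Phe: 2 codons.
Cys: 2 codons.
Glu: 2 codons.
2 × 1 × 6 × 2 × 2 × 2 × 2 = 192.

192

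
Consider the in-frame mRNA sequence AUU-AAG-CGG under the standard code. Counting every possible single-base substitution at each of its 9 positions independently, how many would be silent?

7

Codon 1 (AUU, Ile): 2 synonymous substitutions.
Codon 2 (AAG, Lys): 1 synonymous substitution.
Codon 3 (CGG, Arg): 4 synonymous substitutions.
Total: 2 + 1 + 4 = 7.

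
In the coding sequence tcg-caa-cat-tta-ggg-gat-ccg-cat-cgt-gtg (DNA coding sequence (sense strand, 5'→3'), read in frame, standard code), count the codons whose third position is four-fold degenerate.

Codon 1 TCG (Ser): third position 4-fold.
Codon 2 CAA (Gln): third position 2-fold.
Codon 3 CAT (His): third position 2-fold.
Codon 4 TTA (Leu): third position 2-fold.
Codon 5 GGG (Gly): third position 4-fold.
Codon 6 GAT (Asp): third position 2-fold.
Codon 7 CCG (Pro): third position 4-fold.
Codon 8 CAT (His): third position 2-fold.
Codon 9 CGT (Arg): third position 4-fold.
Codon 10 GTG (Val): third position 4-fold.
Four-fold degenerate third positions: 5.

5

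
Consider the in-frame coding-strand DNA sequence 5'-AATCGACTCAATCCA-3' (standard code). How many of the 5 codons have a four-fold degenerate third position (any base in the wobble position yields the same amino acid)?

3

Codon 1 AAT (Asn): third position 2-fold.
Codon 2 CGA (Arg): third position 4-fold.
Codon 3 CTC (Leu): third position 4-fold.
Codon 4 AAT (Asn): third position 2-fold.
Codon 5 CCA (Pro): third position 4-fold.
Four-fold degenerate third positions: 3.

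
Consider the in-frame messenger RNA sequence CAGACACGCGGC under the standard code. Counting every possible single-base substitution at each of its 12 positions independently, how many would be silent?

Codon 1 (CAG, Gln): 1 synonymous substitution.
Codon 2 (ACA, Thr): 3 synonymous substitutions.
Codon 3 (CGC, Arg): 3 synonymous substitutions.
Codon 4 (GGC, Gly): 3 synonymous substitutions.
Total: 1 + 3 + 3 + 3 = 10.

10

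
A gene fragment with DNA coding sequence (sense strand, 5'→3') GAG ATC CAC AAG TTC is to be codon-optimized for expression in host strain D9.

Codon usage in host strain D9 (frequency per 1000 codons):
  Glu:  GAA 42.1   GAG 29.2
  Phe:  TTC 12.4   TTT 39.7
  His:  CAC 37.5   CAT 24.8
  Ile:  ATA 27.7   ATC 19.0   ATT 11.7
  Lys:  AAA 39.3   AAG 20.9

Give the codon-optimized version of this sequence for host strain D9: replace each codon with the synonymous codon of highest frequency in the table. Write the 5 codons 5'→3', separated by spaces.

Codon 1 (Glu): best is GAA at 42.1.
Codon 2 (Ile): best is ATA at 27.7.
Codon 3 (His): best is CAC at 37.5.
Codon 4 (Lys): best is AAA at 39.3.
Codon 5 (Phe): best is TTT at 39.7.

GAA ATA CAC AAA TTT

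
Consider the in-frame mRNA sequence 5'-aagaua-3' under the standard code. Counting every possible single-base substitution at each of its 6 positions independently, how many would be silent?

3

Codon 1 (AAG, Lys): 1 synonymous substitution.
Codon 2 (AUA, Ile): 2 synonymous substitutions.
Total: 1 + 2 = 3.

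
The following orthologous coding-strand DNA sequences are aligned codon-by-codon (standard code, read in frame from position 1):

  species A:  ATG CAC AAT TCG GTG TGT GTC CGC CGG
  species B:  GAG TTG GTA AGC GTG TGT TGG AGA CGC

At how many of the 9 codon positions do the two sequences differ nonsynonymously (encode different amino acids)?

4

Codon 1: ATG Met / GAG Glu — nonsynonymous.
Codon 2: CAC His / TTG Leu — nonsynonymous.
Codon 3: AAT Asn / GTA Val — nonsynonymous.
Codon 4: TCG Ser / AGC Ser — synonymous.
Codon 5: GTG Val / GTG Val — identical.
Codon 6: TGT Cys / TGT Cys — identical.
Codon 7: GTC Val / TGG Trp — nonsynonymous.
Codon 8: CGC Arg / AGA Arg — synonymous.
Codon 9: CGG Arg / CGC Arg — synonymous.
Nonsynonymous differences: 4.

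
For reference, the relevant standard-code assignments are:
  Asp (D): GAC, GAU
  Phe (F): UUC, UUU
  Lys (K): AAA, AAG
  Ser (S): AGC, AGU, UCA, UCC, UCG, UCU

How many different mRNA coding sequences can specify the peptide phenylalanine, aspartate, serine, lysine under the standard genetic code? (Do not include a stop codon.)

Phe: 2 codons.
Asp: 2 codons.
Ser: 6 codons.
Lys: 2 codons.
2 × 2 × 6 × 2 = 48.

48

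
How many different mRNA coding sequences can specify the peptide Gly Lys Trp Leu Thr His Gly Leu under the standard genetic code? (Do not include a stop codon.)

9216

Gly: 4 codons.
Lys: 2 codons.
Trp: 1 codon.
Leu: 6 codons.
Thr: 4 codons.
His: 2 codons.
Gly: 4 codons.
Leu: 6 codons.
4 × 2 × 1 × 6 × 4 × 2 × 4 × 6 = 9216.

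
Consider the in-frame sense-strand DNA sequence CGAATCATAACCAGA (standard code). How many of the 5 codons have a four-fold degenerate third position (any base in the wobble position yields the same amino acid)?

2

Codon 1 CGA (Arg): third position 4-fold.
Codon 2 ATC (Ile): third position 3-fold.
Codon 3 ATA (Ile): third position 3-fold.
Codon 4 ACC (Thr): third position 4-fold.
Codon 5 AGA (Arg): third position 2-fold.
Four-fold degenerate third positions: 2.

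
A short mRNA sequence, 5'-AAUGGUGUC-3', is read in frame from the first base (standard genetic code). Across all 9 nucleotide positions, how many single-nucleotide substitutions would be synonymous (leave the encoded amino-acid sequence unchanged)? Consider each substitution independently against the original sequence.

7

Codon 1 (AAU, Asn): 1 synonymous substitution.
Codon 2 (GGU, Gly): 3 synonymous substitutions.
Codon 3 (GUC, Val): 3 synonymous substitutions.
Total: 1 + 3 + 3 = 7.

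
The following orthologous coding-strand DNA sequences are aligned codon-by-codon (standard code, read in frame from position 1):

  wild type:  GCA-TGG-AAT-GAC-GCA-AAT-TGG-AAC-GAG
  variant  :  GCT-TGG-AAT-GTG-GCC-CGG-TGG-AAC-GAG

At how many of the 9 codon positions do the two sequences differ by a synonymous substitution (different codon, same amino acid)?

2

Codon 1: GCA Ala / GCT Ala — synonymous.
Codon 2: TGG Trp / TGG Trp — identical.
Codon 3: AAT Asn / AAT Asn — identical.
Codon 4: GAC Asp / GTG Val — nonsynonymous.
Codon 5: GCA Ala / GCC Ala — synonymous.
Codon 6: AAT Asn / CGG Arg — nonsynonymous.
Codon 7: TGG Trp / TGG Trp — identical.
Codon 8: AAC Asn / AAC Asn — identical.
Codon 9: GAG Glu / GAG Glu — identical.
Synonymous differences: 2.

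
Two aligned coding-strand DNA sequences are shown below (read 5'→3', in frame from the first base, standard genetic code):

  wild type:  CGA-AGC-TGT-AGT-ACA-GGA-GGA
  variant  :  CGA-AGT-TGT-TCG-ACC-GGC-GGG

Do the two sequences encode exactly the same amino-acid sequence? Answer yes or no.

Codon 1: CGA Arg / CGA Arg — identical.
Codon 2: AGC Ser / AGT Ser — synonymous.
Codon 3: TGT Cys / TGT Cys — identical.
Codon 4: AGT Ser / TCG Ser — synonymous.
Codon 5: ACA Thr / ACC Thr — synonymous.
Codon 6: GGA Gly / GGC Gly — synonymous.
Codon 7: GGA Gly / GGG Gly — synonymous.
Nonsynonymous differences: 0 → same protein.

yes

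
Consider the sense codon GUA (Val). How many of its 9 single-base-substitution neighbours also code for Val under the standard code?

Position 1: none → 0 synonymous.
Position 2: none → 0 synonymous.
Position 3: GUU, GUC, GUG → 3 synonymous.
Total: 0 + 0 + 3 = 3.

3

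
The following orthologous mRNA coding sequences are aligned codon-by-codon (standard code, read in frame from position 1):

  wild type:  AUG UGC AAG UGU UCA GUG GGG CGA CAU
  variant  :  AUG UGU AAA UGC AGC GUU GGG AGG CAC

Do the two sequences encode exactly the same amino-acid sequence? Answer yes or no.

yes

Codon 1: AUG Met / AUG Met — identical.
Codon 2: UGC Cys / UGU Cys — synonymous.
Codon 3: AAG Lys / AAA Lys — synonymous.
Codon 4: UGU Cys / UGC Cys — synonymous.
Codon 5: UCA Ser / AGC Ser — synonymous.
Codon 6: GUG Val / GUU Val — synonymous.
Codon 7: GGG Gly / GGG Gly — identical.
Codon 8: CGA Arg / AGG Arg — synonymous.
Codon 9: CAU His / CAC His — synonymous.
Nonsynonymous differences: 0 → same protein.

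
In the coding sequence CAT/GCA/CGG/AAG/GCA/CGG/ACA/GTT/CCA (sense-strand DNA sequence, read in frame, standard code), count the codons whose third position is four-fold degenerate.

Codon 1 CAT (His): third position 2-fold.
Codon 2 GCA (Ala): third position 4-fold.
Codon 3 CGG (Arg): third position 4-fold.
Codon 4 AAG (Lys): third position 2-fold.
Codon 5 GCA (Ala): third position 4-fold.
Codon 6 CGG (Arg): third position 4-fold.
Codon 7 ACA (Thr): third position 4-fold.
Codon 8 GTT (Val): third position 4-fold.
Codon 9 CCA (Pro): third position 4-fold.
Four-fold degenerate third positions: 7.

7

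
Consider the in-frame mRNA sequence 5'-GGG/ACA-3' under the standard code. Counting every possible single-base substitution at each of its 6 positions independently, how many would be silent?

6

Codon 1 (GGG, Gly): 3 synonymous substitutions.
Codon 2 (ACA, Thr): 3 synonymous substitutions.
Total: 3 + 3 = 6.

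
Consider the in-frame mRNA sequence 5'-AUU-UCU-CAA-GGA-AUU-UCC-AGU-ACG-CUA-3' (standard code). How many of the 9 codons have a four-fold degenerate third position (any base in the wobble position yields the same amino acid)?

5

Codon 1 AUU (Ile): third position 3-fold.
Codon 2 UCU (Ser): third position 4-fold.
Codon 3 CAA (Gln): third position 2-fold.
Codon 4 GGA (Gly): third position 4-fold.
Codon 5 AUU (Ile): third position 3-fold.
Codon 6 UCC (Ser): third position 4-fold.
Codon 7 AGU (Ser): third position 2-fold.
Codon 8 ACG (Thr): third position 4-fold.
Codon 9 CUA (Leu): third position 4-fold.
Four-fold degenerate third positions: 5.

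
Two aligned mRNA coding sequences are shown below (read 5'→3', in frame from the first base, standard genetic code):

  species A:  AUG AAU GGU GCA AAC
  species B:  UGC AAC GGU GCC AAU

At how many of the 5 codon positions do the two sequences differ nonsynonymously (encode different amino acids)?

1

Codon 1: AUG Met / UGC Cys — nonsynonymous.
Codon 2: AAU Asn / AAC Asn — synonymous.
Codon 3: GGU Gly / GGU Gly — identical.
Codon 4: GCA Ala / GCC Ala — synonymous.
Codon 5: AAC Asn / AAU Asn — synonymous.
Nonsynonymous differences: 1.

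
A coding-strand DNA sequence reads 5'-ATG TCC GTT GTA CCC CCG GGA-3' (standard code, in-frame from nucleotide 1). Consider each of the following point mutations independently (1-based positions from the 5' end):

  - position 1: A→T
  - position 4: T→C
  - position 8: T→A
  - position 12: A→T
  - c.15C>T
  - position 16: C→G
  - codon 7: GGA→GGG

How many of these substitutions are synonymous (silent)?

Codon 1: ATG (Met) → TTG (Leu) — missense.
Codon 2: TCC (Ser) → CCC (Pro) — missense.
Codon 3: GTT (Val) → GAT (Asp) — missense.
Codon 4: GTA (Val) → GTT (Val) — synonymous.
Codon 5: CCC (Pro) → CCT (Pro) — synonymous.
Codon 6: CCG (Pro) → GCG (Ala) — missense.
Codon 7: GGA (Gly) → GGG (Gly) — synonymous.
Synonymous: 3 of 7.

3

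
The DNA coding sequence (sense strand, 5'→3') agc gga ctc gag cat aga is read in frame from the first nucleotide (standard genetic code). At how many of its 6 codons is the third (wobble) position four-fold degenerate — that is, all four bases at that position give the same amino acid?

Codon 1 AGC (Ser): third position 2-fold.
Codon 2 GGA (Gly): third position 4-fold.
Codon 3 CTC (Leu): third position 4-fold.
Codon 4 GAG (Glu): third position 2-fold.
Codon 5 CAT (His): third position 2-fold.
Codon 6 AGA (Arg): third position 2-fold.
Four-fold degenerate third positions: 2.

2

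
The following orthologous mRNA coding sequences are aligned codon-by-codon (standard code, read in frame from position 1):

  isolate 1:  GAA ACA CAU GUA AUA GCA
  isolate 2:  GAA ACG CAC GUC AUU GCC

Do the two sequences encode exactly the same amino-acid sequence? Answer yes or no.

yes

Codon 1: GAA Glu / GAA Glu — identical.
Codon 2: ACA Thr / ACG Thr — synonymous.
Codon 3: CAU His / CAC His — synonymous.
Codon 4: GUA Val / GUC Val — synonymous.
Codon 5: AUA Ile / AUU Ile — synonymous.
Codon 6: GCA Ala / GCC Ala — synonymous.
Nonsynonymous differences: 0 → same protein.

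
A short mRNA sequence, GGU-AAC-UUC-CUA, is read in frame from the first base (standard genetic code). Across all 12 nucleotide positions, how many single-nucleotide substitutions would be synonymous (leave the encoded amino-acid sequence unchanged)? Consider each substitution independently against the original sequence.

9

Codon 1 (GGU, Gly): 3 synonymous substitutions.
Codon 2 (AAC, Asn): 1 synonymous substitution.
Codon 3 (UUC, Phe): 1 synonymous substitution.
Codon 4 (CUA, Leu): 4 synonymous substitutions.
Total: 3 + 1 + 1 + 4 = 9.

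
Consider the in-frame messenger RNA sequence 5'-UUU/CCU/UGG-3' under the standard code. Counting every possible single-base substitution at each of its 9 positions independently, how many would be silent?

4

Codon 1 (UUU, Phe): 1 synonymous substitution.
Codon 2 (CCU, Pro): 3 synonymous substitutions.
Codon 3 (UGG, Trp): 0 synonymous substitutions.
Total: 1 + 3 + 0 = 4.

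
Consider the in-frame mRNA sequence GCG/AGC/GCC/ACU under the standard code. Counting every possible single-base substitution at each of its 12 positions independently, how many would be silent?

10

Codon 1 (GCG, Ala): 3 synonymous substitutions.
Codon 2 (AGC, Ser): 1 synonymous substitution.
Codon 3 (GCC, Ala): 3 synonymous substitutions.
Codon 4 (ACU, Thr): 3 synonymous substitutions.
Total: 3 + 1 + 3 + 3 = 10.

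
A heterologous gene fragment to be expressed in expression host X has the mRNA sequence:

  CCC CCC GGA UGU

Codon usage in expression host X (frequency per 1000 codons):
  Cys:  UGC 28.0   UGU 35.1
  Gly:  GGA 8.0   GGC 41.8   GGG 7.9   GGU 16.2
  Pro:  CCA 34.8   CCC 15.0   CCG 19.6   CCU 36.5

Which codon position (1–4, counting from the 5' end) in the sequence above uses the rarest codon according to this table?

3

Codon 1 CCC (Pro): 15.0 per 1000.
Codon 2 CCC (Pro): 15.0 per 1000.
Codon 3 GGA (Gly): 8.0 per 1000.
Codon 4 UGU (Cys): 35.1 per 1000.
Lowest frequency is 8.0 at codon 3.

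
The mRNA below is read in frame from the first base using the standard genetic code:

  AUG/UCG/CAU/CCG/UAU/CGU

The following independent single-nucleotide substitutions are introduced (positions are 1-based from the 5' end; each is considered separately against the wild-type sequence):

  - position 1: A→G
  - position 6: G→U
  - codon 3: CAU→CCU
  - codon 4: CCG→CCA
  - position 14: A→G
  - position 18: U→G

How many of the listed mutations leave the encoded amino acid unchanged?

Codon 1: AUG (Met) → GUG (Val) — missense.
Codon 2: UCG (Ser) → UCU (Ser) — synonymous.
Codon 3: CAU (His) → CCU (Pro) — missense.
Codon 4: CCG (Pro) → CCA (Pro) — synonymous.
Codon 5: UAU (Tyr) → UGU (Cys) — missense.
Codon 6: CGU (Arg) → CGG (Arg) — synonymous.
Synonymous: 3 of 6.

3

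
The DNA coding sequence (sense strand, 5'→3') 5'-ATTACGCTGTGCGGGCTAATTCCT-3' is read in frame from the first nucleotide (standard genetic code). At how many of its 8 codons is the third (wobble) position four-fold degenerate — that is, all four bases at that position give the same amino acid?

5

Codon 1 ATT (Ile): third position 3-fold.
Codon 2 ACG (Thr): third position 4-fold.
Codon 3 CTG (Leu): third position 4-fold.
Codon 4 TGC (Cys): third position 2-fold.
Codon 5 GGG (Gly): third position 4-fold.
Codon 6 CTA (Leu): third position 4-fold.
Codon 7 ATT (Ile): third position 3-fold.
Codon 8 CCT (Pro): third position 4-fold.
Four-fold degenerate third positions: 5.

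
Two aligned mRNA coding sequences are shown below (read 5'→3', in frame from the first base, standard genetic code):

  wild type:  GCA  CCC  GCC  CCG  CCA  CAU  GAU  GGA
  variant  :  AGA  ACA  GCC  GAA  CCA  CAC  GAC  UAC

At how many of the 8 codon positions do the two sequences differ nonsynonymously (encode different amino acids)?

Codon 1: GCA Ala / AGA Arg — nonsynonymous.
Codon 2: CCC Pro / ACA Thr — nonsynonymous.
Codon 3: GCC Ala / GCC Ala — identical.
Codon 4: CCG Pro / GAA Glu — nonsynonymous.
Codon 5: CCA Pro / CCA Pro — identical.
Codon 6: CAU His / CAC His — synonymous.
Codon 7: GAU Asp / GAC Asp — synonymous.
Codon 8: GGA Gly / UAC Tyr — nonsynonymous.
Nonsynonymous differences: 4.

4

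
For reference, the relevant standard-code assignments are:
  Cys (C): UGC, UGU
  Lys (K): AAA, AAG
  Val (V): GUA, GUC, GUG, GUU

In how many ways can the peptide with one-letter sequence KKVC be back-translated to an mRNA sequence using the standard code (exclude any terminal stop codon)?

Lys: 2 codons.
Lys: 2 codons.
Val: 4 codons.
Cys: 2 codons.
2 × 2 × 4 × 2 = 32.

32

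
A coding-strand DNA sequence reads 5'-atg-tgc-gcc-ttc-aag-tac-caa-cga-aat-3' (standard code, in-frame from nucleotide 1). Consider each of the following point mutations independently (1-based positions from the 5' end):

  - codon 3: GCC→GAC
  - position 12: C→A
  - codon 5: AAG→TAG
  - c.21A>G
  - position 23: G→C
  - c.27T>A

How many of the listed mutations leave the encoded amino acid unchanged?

1

Codon 3: GCC (Ala) → GAC (Asp) — missense.
Codon 4: TTC (Phe) → TTA (Leu) — missense.
Codon 5: AAG (Lys) → TAG (Stop) — nonsense.
Codon 7: CAA (Gln) → CAG (Gln) — synonymous.
Codon 8: CGA (Arg) → CCA (Pro) — missense.
Codon 9: AAT (Asn) → AAA (Lys) — missense.
Synonymous: 1 of 6.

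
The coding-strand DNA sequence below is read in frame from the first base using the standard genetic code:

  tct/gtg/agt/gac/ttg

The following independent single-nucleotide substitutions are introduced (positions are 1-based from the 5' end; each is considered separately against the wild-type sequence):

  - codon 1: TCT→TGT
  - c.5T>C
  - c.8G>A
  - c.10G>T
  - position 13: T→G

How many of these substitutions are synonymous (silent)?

Codon 1: TCT (Ser) → TGT (Cys) — missense.
Codon 2: GTG (Val) → GCG (Ala) — missense.
Codon 3: AGT (Ser) → AAT (Asn) — missense.
Codon 4: GAC (Asp) → TAC (Tyr) — missense.
Codon 5: TTG (Leu) → GTG (Val) — missense.
Synonymous: 0 of 5.

0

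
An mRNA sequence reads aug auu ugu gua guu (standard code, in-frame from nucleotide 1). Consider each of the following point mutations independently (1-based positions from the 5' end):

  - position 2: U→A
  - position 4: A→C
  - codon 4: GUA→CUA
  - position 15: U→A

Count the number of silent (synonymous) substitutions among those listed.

1

Codon 1: AUG (Met) → AAG (Lys) — missense.
Codon 2: AUU (Ile) → CUU (Leu) — missense.
Codon 4: GUA (Val) → CUA (Leu) — missense.
Codon 5: GUU (Val) → GUA (Val) — synonymous.
Synonymous: 1 of 4.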